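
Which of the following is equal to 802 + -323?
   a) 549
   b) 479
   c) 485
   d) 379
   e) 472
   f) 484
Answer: b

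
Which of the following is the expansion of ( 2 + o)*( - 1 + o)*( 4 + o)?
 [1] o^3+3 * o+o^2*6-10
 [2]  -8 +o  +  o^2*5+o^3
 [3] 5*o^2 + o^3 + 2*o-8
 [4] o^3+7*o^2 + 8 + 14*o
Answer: 3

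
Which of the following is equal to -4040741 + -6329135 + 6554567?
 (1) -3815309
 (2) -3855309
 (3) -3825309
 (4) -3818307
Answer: 1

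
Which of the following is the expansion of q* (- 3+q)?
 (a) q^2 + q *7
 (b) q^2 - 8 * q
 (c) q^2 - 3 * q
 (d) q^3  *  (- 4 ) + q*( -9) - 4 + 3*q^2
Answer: c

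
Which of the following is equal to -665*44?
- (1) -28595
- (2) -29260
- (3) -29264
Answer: 2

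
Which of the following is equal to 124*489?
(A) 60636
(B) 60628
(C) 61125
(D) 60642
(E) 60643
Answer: A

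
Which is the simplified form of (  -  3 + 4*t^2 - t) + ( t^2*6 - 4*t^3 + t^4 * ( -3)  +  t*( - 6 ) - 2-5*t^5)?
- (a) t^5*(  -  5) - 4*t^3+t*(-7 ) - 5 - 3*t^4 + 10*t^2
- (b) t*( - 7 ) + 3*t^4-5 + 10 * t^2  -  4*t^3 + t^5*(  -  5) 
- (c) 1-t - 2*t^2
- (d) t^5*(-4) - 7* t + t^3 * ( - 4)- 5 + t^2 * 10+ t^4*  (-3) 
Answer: a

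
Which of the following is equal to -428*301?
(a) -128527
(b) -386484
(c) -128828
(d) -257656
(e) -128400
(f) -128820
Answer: c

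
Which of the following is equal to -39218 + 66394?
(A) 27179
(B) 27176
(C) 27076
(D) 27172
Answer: B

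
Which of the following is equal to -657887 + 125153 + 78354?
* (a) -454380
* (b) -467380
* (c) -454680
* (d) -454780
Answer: a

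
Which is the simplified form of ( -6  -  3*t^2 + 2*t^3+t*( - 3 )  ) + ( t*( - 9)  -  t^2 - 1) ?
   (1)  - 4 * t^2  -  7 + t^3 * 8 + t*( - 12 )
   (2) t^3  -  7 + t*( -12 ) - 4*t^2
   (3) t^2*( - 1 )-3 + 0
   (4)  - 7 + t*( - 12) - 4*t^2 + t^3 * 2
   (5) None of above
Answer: 4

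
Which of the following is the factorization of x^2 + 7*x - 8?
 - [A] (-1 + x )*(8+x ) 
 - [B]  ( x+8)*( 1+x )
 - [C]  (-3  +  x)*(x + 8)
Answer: A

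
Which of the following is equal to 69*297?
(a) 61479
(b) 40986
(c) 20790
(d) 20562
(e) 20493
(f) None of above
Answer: e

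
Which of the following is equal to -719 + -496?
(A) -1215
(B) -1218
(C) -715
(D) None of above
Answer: A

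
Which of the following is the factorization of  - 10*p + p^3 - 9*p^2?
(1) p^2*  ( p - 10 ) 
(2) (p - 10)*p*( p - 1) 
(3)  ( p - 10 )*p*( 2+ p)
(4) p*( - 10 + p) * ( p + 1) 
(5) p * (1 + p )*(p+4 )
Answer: 4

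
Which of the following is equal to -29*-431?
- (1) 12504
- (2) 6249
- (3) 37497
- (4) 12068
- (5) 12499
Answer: 5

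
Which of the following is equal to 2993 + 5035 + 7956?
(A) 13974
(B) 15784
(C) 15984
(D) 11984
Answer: C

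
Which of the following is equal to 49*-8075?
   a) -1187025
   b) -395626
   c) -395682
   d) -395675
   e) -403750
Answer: d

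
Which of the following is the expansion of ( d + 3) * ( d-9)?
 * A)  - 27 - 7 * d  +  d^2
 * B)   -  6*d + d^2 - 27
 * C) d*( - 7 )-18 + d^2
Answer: B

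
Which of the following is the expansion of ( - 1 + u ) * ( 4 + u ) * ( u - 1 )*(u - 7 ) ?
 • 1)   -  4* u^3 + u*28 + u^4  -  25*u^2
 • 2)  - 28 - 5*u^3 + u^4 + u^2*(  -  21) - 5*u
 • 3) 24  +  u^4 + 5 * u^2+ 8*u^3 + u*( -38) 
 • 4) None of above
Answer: 4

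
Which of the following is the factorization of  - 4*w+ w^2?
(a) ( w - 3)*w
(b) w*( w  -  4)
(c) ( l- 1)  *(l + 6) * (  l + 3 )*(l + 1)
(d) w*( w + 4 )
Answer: b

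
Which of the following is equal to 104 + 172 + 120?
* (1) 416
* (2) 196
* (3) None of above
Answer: 3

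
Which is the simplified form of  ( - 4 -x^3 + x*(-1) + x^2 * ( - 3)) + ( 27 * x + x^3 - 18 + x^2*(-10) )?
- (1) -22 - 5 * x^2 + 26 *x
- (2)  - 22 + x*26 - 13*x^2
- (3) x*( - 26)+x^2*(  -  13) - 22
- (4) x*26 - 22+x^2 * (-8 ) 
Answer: 2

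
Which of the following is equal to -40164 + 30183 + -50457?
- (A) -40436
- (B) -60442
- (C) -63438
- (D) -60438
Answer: D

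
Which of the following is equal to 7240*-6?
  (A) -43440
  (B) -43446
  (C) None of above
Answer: A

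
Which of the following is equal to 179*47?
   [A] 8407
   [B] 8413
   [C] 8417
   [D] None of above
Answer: B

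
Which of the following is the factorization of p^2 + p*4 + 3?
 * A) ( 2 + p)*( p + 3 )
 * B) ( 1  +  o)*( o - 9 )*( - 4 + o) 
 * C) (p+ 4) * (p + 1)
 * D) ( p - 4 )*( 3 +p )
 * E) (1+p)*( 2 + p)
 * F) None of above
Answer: F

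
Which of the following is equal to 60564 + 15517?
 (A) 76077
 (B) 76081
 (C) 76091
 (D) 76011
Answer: B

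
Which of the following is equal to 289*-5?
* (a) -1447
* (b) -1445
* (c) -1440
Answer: b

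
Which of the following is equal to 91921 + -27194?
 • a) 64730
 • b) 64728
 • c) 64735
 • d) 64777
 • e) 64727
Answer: e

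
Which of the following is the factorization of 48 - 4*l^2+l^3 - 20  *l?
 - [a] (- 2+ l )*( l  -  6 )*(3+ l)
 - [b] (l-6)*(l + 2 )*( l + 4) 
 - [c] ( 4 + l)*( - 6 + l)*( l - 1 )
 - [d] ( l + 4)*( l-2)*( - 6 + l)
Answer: d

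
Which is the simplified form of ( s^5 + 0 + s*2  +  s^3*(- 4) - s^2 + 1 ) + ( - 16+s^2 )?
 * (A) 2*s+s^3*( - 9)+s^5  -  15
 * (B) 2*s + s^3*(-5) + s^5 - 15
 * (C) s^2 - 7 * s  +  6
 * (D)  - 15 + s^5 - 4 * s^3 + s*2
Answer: D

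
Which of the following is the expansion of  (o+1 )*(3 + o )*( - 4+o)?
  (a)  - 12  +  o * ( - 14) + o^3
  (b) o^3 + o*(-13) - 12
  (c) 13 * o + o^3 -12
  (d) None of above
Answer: b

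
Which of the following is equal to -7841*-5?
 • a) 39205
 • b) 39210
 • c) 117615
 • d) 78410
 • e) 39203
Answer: a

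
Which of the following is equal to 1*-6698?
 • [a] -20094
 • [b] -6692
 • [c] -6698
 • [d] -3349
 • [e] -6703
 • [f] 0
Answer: c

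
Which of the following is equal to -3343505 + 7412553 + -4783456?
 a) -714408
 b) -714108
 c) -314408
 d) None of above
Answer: a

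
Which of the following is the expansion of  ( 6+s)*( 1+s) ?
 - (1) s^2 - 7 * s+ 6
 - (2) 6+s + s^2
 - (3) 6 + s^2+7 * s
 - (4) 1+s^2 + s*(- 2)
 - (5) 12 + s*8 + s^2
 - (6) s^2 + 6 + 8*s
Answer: 3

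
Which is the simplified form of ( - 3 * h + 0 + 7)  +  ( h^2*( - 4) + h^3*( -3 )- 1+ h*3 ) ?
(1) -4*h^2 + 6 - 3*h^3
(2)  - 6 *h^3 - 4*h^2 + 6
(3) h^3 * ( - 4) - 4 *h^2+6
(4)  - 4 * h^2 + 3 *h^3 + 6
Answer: 1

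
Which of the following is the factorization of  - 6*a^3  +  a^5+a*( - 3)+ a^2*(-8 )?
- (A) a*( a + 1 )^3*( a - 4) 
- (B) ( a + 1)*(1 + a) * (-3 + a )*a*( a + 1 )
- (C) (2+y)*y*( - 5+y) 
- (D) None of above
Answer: B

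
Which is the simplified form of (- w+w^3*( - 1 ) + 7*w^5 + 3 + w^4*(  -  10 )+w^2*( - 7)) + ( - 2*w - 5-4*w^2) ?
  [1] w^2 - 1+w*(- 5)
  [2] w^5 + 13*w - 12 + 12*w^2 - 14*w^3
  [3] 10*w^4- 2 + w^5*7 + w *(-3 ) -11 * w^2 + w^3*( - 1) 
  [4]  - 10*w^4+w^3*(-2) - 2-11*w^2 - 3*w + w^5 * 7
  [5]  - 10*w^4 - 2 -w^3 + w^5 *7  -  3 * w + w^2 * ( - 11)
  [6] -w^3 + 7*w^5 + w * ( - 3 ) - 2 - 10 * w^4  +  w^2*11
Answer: 5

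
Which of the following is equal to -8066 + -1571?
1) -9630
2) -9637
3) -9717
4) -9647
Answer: 2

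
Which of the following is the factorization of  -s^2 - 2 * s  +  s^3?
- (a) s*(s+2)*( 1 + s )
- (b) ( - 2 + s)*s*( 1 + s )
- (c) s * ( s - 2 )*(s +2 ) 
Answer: b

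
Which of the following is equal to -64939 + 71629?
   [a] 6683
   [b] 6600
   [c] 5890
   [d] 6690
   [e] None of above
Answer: d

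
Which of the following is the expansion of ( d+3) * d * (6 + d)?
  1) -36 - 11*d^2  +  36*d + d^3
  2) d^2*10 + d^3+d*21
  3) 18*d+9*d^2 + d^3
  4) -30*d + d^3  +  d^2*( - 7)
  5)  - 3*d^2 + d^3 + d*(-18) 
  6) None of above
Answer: 3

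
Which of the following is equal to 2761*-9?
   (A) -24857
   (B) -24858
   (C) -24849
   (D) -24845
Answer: C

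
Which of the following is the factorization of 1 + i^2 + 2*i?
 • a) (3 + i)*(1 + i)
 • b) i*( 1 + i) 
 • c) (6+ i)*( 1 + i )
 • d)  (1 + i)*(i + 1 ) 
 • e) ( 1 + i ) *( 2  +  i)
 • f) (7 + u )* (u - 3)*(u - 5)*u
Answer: d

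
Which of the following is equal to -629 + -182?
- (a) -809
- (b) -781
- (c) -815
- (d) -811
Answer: d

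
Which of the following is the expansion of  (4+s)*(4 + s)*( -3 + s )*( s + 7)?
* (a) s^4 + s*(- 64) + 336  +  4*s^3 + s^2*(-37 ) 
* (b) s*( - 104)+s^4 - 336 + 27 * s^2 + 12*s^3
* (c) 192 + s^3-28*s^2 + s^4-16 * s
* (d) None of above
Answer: b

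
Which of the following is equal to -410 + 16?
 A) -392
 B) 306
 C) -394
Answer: C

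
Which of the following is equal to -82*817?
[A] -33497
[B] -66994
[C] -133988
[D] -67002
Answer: B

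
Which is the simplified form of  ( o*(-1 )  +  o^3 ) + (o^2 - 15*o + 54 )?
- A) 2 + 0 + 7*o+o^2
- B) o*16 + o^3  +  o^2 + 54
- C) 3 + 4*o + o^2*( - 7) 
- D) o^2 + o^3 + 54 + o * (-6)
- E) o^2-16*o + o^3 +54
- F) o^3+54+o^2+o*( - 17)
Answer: E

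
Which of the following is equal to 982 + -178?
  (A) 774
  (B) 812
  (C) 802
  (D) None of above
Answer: D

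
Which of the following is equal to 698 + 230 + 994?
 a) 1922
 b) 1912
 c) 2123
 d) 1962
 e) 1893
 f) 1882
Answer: a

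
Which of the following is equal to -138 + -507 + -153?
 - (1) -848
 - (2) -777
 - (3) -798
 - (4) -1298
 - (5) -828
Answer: 3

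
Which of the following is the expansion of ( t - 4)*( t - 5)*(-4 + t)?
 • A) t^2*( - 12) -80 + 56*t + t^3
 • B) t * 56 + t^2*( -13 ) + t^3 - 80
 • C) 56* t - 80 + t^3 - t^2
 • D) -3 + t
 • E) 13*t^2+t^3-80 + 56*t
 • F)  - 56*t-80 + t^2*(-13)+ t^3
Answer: B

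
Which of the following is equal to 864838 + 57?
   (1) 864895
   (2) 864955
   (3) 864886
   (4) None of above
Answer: 1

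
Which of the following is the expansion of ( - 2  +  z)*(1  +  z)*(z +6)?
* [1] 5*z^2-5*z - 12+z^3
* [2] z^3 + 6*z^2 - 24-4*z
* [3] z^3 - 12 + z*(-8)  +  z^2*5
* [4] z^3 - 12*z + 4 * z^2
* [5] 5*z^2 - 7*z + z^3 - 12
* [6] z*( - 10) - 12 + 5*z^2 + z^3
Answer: 3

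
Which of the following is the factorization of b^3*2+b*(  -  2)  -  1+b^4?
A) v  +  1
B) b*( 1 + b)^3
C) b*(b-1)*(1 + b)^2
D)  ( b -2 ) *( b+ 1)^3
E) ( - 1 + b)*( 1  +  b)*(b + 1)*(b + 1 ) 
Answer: E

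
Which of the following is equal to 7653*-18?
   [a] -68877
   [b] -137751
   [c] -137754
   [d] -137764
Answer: c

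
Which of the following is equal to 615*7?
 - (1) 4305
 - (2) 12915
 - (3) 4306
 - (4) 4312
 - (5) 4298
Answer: 1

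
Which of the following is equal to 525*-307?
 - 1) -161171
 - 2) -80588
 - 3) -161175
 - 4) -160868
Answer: 3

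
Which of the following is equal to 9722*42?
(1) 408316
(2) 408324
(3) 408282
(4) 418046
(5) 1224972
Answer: 2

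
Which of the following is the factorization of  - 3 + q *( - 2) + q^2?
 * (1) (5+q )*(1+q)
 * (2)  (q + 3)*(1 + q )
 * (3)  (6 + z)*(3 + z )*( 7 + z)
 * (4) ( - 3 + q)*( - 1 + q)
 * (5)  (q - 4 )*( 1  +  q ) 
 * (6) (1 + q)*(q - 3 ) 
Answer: 6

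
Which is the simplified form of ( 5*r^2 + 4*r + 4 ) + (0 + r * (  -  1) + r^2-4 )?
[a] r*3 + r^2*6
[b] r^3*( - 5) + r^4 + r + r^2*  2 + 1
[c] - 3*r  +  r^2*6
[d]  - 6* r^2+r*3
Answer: a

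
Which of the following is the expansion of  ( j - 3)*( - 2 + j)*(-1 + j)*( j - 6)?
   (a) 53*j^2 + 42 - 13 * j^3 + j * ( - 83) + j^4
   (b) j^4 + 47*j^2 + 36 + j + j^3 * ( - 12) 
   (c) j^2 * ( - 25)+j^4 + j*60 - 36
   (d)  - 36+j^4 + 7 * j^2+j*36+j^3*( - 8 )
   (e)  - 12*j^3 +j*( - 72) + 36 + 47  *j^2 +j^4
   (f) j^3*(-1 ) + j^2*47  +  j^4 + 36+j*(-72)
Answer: e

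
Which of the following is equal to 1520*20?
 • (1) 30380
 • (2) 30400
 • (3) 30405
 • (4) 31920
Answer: 2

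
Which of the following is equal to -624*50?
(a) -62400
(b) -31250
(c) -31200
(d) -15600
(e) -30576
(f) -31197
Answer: c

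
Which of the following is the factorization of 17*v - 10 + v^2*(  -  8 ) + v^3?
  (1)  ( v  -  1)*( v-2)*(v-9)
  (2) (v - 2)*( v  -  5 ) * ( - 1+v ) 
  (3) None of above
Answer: 2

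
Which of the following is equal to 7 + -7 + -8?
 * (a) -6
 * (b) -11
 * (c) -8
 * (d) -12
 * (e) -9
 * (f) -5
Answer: c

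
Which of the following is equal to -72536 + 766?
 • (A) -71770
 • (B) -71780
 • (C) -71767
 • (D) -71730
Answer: A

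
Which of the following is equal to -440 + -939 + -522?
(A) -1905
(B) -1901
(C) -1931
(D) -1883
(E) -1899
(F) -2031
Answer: B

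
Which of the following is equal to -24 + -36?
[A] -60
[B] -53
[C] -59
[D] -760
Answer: A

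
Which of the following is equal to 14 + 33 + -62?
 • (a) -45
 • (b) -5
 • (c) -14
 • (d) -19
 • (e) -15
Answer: e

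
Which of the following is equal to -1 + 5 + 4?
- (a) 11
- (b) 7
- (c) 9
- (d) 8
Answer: d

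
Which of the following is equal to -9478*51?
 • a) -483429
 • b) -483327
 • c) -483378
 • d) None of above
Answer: c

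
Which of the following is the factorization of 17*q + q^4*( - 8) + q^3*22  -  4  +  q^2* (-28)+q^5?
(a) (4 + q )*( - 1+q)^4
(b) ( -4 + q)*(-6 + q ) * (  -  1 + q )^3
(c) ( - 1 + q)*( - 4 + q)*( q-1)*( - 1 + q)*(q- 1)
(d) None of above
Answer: c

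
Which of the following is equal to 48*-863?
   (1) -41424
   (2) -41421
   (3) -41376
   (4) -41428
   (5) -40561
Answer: 1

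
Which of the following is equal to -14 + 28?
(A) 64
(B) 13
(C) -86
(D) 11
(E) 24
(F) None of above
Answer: F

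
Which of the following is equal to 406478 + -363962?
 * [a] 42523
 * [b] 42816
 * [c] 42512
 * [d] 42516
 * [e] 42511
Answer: d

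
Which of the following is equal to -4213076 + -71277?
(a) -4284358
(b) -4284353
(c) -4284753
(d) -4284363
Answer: b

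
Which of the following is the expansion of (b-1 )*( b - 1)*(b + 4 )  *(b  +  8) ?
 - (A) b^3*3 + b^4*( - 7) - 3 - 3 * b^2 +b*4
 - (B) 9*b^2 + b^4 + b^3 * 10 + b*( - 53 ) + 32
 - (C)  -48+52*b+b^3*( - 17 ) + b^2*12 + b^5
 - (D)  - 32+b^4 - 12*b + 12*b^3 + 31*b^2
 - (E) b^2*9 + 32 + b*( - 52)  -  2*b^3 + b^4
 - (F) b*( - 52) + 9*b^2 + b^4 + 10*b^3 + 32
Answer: F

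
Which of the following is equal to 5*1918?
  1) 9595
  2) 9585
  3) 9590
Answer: 3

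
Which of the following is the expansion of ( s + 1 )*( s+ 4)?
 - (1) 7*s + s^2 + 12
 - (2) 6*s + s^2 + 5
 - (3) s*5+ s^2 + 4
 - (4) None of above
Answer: 3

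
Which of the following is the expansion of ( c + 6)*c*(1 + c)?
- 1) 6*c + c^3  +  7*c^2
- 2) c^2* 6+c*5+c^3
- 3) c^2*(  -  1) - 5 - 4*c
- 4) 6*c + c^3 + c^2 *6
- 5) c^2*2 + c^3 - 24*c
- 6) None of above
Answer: 1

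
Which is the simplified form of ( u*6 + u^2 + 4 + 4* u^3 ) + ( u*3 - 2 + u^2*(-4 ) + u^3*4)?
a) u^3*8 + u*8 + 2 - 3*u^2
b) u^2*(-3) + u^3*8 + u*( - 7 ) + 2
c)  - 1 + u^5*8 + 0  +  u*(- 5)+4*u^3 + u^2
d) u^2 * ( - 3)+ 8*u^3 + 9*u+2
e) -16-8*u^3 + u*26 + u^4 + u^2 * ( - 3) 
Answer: d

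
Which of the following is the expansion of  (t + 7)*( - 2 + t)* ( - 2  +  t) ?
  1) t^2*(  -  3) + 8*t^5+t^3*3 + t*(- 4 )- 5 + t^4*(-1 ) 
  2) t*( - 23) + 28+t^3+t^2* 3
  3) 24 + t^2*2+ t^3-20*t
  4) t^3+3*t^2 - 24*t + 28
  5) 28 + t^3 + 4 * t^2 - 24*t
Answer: 4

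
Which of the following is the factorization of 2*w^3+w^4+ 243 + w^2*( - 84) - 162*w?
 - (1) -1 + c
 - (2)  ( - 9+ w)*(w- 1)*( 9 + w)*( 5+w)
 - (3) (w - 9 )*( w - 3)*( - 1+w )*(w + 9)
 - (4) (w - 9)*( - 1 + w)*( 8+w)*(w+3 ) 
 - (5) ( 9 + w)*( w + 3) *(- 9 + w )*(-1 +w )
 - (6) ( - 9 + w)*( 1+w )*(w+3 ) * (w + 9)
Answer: 5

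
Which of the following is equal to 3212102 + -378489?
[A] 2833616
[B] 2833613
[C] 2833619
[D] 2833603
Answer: B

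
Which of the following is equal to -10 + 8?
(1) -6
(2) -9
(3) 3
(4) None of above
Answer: 4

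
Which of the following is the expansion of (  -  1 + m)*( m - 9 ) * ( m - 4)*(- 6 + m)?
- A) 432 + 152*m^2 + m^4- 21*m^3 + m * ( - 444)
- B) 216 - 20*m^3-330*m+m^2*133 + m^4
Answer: B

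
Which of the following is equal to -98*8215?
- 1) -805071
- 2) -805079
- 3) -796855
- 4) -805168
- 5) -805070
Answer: 5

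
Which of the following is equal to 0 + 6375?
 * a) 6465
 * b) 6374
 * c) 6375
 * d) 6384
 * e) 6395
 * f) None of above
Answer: c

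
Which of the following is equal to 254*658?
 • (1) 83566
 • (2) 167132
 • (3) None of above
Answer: 2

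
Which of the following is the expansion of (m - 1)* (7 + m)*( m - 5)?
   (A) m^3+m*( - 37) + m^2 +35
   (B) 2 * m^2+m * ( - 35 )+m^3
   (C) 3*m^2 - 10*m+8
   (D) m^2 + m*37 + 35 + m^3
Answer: A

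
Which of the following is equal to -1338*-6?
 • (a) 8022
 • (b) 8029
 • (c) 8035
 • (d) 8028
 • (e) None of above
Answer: d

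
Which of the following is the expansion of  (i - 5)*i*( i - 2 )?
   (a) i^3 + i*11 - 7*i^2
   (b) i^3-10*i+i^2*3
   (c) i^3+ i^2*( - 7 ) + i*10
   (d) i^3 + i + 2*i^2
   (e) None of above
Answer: c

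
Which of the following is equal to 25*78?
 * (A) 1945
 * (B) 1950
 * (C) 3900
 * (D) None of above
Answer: B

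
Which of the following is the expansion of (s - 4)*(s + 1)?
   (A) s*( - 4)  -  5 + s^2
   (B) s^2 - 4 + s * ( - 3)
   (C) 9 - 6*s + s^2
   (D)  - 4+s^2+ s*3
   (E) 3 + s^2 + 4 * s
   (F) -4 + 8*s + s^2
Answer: B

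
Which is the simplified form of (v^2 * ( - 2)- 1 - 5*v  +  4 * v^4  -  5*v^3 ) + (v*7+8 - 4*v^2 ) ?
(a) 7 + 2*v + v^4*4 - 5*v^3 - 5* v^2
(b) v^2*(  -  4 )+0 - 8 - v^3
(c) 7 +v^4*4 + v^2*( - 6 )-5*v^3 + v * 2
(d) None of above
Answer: c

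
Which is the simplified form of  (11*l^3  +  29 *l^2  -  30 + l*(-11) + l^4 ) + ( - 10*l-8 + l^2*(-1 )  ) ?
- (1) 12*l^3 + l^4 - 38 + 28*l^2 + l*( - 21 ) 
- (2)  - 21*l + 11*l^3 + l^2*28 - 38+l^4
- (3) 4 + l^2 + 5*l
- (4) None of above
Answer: 2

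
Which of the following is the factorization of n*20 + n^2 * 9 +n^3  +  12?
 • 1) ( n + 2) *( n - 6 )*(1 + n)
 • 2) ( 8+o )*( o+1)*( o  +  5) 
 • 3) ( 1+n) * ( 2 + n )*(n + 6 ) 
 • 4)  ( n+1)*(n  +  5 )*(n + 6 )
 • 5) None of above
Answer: 3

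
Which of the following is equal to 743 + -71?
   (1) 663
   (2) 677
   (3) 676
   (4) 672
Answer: 4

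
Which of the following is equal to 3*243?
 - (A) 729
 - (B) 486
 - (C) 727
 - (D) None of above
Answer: A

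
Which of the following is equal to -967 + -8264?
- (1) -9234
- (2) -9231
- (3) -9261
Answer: 2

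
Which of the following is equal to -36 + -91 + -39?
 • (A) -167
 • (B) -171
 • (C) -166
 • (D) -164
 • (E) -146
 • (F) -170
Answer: C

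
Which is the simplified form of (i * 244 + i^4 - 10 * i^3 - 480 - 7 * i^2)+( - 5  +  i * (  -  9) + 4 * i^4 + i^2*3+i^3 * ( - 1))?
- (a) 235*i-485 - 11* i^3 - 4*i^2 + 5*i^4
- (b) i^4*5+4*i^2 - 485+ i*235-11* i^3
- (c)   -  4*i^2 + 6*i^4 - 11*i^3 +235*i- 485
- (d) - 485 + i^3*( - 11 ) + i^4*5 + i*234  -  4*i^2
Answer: a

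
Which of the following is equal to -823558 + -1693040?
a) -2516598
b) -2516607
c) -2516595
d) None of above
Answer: a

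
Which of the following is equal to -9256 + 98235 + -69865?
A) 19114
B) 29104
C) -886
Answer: A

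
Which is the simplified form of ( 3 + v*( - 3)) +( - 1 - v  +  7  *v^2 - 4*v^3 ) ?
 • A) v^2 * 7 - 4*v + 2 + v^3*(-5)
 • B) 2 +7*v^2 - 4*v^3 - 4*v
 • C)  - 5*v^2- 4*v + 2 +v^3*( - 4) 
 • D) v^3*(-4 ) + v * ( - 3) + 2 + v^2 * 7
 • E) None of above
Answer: B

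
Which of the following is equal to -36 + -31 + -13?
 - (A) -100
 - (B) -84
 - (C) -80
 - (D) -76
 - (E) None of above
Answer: C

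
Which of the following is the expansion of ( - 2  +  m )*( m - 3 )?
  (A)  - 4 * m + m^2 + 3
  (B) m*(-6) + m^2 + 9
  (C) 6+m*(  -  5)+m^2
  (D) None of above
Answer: C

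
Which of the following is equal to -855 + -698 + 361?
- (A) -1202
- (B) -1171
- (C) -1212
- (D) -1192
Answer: D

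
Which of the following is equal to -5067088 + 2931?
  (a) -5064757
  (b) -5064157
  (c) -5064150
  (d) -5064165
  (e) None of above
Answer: b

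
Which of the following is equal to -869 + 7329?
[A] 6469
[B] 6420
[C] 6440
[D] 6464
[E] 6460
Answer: E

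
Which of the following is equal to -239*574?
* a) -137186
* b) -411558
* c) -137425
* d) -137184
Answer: a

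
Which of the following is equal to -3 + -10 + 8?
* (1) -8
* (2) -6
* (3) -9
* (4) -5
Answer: 4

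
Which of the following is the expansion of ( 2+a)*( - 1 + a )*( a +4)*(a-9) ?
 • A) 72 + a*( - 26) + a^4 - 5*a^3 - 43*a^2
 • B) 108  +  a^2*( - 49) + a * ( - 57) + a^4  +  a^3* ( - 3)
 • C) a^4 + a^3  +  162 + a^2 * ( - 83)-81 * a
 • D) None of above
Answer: D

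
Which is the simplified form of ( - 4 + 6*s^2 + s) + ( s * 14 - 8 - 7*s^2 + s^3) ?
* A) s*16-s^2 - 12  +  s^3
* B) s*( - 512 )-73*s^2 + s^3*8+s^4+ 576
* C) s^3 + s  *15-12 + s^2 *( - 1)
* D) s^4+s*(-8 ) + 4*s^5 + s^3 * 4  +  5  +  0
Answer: C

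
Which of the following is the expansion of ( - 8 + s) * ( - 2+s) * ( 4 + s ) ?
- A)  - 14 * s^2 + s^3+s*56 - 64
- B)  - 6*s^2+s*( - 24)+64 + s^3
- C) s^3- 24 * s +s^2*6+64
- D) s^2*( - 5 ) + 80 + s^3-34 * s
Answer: B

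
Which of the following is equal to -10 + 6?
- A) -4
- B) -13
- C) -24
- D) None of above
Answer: A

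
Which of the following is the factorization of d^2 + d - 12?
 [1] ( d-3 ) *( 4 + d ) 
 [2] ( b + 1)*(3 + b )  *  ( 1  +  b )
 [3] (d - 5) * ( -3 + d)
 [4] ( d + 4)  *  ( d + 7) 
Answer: 1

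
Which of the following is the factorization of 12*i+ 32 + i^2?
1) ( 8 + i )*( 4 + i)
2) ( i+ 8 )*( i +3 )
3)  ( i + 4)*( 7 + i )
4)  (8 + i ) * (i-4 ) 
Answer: 1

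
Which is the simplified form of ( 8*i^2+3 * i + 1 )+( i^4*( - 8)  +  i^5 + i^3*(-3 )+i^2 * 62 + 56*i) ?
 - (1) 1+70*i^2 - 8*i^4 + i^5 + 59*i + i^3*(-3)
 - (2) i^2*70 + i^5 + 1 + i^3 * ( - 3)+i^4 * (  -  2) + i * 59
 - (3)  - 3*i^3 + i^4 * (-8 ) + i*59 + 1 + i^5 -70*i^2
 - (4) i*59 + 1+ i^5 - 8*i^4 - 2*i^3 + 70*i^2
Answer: 1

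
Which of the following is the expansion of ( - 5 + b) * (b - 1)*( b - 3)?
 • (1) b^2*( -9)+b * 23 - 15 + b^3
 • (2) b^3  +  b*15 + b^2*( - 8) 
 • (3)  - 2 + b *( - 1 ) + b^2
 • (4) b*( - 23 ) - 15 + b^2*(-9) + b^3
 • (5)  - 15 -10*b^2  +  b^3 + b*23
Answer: 1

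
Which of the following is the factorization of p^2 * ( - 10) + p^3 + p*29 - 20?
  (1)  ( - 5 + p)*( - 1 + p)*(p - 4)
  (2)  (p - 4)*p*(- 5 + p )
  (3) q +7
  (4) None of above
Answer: 1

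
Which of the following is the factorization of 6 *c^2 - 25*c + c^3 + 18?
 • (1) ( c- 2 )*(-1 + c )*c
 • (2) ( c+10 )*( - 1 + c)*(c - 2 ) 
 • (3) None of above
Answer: 3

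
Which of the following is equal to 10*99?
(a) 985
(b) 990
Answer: b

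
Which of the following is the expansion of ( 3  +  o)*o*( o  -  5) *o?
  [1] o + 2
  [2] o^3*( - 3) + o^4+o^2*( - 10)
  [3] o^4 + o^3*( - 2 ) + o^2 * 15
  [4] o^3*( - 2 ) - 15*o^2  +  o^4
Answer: 4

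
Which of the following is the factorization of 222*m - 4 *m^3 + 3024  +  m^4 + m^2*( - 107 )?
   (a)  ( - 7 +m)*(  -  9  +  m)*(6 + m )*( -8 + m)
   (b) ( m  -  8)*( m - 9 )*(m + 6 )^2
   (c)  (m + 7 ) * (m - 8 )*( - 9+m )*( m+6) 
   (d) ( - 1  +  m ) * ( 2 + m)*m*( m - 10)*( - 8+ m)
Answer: c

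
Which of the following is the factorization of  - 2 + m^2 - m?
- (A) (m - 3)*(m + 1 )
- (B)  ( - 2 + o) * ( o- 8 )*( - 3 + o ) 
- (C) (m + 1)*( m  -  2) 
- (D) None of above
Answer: C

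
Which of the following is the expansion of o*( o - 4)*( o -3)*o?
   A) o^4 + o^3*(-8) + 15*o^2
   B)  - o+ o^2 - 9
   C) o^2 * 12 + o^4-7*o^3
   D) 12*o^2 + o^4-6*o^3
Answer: C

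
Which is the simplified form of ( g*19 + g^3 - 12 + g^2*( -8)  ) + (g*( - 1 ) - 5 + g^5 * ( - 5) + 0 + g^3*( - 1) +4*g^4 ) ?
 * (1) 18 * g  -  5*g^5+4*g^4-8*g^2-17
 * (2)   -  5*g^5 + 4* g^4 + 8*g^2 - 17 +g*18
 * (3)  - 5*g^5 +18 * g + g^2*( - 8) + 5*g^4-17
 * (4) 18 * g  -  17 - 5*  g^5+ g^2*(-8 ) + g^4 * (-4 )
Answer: 1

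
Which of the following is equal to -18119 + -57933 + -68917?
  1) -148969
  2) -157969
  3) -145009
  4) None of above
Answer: 4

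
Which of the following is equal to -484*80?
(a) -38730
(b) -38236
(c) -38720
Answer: c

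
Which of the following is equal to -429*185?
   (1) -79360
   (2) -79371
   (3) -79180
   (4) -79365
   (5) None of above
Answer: 4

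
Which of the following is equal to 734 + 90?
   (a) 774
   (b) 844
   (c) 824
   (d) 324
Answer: c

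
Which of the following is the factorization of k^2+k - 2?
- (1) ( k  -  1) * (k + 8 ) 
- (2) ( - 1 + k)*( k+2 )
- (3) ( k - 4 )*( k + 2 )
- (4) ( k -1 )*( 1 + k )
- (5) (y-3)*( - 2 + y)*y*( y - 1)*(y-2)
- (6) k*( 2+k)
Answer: 2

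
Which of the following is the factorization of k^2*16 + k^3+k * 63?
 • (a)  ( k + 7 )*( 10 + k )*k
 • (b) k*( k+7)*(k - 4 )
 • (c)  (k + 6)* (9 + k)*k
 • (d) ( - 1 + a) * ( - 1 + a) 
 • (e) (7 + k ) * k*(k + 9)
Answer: e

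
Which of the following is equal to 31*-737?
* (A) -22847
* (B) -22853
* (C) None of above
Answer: A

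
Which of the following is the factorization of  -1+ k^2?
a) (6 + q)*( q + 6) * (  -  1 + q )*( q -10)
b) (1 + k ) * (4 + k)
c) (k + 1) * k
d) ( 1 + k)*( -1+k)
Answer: d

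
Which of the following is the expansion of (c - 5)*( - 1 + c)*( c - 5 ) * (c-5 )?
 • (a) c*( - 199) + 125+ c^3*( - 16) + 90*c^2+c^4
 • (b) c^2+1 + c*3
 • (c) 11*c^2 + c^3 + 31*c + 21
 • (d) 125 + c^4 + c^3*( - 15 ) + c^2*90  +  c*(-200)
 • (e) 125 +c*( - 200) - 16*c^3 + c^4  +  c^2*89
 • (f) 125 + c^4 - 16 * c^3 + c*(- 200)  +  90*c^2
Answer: f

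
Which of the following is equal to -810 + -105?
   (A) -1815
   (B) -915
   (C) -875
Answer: B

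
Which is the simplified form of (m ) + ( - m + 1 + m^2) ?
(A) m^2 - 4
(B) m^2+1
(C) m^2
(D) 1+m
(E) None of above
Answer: B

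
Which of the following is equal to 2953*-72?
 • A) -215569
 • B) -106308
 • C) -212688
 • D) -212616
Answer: D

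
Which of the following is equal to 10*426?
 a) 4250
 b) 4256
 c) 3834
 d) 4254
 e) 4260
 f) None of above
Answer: e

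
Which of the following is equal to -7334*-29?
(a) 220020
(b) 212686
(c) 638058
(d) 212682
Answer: b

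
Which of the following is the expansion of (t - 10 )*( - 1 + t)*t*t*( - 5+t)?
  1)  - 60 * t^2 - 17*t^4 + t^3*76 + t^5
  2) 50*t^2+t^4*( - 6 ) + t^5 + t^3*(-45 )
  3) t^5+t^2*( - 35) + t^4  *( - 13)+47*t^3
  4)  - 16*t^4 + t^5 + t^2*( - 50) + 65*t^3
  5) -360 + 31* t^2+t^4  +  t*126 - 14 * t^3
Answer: 4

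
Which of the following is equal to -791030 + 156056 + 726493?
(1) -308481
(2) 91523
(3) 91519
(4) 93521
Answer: 3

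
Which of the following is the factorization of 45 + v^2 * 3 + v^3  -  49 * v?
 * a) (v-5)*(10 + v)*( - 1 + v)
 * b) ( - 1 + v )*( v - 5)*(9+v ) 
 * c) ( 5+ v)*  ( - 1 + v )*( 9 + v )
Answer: b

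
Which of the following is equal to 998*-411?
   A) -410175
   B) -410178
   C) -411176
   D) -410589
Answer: B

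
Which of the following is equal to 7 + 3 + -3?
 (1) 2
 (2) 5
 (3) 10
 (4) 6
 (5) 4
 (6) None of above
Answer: 6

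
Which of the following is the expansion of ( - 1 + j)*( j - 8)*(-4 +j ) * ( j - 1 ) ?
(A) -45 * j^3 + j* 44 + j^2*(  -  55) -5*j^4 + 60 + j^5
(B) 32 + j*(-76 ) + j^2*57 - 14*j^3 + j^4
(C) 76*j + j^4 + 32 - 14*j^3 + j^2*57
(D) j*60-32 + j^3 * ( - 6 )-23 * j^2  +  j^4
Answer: B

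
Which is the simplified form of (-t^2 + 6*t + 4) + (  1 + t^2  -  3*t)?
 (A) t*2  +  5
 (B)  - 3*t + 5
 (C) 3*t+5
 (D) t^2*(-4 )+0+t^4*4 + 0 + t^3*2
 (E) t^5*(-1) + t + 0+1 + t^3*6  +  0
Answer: C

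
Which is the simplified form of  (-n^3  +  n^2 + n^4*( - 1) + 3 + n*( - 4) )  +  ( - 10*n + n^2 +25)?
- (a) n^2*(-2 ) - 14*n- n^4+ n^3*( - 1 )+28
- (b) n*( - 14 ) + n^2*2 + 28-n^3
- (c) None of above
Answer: c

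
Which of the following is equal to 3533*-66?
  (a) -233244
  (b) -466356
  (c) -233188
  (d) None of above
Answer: d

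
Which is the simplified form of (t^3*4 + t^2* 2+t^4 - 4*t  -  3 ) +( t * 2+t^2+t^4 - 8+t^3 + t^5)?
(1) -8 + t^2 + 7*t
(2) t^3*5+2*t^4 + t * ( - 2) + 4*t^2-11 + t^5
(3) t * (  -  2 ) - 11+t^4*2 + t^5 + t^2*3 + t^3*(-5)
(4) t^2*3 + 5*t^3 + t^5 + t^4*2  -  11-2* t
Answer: 4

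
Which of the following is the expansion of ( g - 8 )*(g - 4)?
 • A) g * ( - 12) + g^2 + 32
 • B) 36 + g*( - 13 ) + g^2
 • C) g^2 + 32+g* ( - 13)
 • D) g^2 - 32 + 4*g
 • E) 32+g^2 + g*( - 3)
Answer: A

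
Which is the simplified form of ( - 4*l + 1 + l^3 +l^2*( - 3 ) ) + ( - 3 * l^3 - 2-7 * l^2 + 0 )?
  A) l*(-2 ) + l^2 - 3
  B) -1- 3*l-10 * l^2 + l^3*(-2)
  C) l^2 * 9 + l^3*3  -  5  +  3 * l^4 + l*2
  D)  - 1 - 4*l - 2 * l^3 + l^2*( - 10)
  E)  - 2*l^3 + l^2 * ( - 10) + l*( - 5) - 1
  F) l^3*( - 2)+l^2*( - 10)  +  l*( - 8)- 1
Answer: D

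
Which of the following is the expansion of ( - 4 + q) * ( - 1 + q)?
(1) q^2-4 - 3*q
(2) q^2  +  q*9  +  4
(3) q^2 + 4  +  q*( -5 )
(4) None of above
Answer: 3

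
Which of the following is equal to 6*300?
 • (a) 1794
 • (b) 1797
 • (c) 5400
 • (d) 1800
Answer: d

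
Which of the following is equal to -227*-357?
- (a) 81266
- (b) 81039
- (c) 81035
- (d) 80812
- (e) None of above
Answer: b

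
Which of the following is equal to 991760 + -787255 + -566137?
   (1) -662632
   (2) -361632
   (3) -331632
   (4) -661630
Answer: 2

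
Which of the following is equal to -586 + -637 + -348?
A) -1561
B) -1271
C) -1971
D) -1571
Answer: D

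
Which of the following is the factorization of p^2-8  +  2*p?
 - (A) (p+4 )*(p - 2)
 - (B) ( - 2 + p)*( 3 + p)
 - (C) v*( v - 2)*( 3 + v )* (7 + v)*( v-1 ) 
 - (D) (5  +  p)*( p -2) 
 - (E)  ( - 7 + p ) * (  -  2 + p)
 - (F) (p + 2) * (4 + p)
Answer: A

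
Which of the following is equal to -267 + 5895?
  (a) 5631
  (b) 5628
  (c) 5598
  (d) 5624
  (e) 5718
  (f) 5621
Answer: b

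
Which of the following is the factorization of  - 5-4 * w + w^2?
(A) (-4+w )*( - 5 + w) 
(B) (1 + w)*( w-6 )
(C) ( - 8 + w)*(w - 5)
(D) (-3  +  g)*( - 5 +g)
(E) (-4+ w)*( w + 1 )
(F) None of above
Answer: F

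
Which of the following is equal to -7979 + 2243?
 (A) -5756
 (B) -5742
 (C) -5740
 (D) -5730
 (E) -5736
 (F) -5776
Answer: E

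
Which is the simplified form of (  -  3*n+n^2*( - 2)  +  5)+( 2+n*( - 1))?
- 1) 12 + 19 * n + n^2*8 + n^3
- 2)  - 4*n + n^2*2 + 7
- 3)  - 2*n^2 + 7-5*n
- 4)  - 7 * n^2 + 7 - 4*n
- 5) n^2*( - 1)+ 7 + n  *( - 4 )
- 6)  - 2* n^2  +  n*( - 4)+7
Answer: 6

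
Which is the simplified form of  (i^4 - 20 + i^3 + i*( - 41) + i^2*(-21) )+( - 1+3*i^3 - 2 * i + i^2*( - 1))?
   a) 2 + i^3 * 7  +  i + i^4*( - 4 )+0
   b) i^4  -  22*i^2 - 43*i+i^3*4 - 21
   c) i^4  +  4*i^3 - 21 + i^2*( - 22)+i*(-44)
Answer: b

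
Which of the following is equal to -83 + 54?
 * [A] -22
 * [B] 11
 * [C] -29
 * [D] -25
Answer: C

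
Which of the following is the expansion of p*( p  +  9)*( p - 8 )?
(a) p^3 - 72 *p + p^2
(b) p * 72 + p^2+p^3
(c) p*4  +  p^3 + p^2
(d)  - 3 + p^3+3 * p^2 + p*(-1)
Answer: a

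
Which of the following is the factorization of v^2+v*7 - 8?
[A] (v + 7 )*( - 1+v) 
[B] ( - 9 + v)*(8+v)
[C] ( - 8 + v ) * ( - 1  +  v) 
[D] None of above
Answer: D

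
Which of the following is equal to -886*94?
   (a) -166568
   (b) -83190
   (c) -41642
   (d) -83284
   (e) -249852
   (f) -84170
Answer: d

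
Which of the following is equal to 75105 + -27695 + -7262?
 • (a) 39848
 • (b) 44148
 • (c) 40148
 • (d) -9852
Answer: c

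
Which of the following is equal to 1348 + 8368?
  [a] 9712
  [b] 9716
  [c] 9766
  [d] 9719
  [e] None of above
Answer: b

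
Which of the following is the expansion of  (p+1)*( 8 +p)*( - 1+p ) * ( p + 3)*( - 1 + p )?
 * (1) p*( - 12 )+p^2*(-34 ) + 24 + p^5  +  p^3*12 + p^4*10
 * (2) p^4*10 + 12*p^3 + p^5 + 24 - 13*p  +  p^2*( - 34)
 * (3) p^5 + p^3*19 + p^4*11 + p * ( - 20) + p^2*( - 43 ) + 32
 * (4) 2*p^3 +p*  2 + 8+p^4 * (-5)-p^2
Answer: 2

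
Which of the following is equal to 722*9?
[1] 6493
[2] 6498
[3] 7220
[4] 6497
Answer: 2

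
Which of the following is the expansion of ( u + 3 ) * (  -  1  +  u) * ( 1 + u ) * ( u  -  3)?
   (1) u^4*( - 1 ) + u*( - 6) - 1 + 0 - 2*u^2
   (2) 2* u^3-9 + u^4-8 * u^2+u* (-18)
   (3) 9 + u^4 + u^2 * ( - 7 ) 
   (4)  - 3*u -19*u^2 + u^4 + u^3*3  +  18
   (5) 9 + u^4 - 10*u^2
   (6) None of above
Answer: 5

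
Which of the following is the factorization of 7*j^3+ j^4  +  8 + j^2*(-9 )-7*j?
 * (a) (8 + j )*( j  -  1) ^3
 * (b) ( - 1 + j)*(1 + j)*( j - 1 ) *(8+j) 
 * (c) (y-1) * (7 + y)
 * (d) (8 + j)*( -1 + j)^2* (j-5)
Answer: b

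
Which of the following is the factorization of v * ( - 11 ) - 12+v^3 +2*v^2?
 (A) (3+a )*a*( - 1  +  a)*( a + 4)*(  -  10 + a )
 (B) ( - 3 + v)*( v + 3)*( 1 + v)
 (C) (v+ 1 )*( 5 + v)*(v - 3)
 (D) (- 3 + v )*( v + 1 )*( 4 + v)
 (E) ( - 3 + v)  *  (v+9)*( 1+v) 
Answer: D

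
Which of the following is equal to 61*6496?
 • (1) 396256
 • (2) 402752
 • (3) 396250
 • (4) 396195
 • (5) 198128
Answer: 1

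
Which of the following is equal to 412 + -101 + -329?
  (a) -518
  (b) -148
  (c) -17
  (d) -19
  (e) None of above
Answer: e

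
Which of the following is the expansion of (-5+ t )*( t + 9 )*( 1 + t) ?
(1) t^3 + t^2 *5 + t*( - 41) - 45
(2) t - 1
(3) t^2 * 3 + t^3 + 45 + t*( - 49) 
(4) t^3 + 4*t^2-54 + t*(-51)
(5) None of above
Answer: 1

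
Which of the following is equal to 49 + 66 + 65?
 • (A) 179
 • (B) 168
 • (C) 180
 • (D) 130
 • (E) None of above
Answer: C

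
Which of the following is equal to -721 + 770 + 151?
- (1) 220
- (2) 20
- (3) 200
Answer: 3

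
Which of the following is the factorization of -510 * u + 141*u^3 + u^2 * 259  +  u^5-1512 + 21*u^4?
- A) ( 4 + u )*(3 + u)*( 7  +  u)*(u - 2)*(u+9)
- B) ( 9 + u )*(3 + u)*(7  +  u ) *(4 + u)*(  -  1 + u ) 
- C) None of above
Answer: A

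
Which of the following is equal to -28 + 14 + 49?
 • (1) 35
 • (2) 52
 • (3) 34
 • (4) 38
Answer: 1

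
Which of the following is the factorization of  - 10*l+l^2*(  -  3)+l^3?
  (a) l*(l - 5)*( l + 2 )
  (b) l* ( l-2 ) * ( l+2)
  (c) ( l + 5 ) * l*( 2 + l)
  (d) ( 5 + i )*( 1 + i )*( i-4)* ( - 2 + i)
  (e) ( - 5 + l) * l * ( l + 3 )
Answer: a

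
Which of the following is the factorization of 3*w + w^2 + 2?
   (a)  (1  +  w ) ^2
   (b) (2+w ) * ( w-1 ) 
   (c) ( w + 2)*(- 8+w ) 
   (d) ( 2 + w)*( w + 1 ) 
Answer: d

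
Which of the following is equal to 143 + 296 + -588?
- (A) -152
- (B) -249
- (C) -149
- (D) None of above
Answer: C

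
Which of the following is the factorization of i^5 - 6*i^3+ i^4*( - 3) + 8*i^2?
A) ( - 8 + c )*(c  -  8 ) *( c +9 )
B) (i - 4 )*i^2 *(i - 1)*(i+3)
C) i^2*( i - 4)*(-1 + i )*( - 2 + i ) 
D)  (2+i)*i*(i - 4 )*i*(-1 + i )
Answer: D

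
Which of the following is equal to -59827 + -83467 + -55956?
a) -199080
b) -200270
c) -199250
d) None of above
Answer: c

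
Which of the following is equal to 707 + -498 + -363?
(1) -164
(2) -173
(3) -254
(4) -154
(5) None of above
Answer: 4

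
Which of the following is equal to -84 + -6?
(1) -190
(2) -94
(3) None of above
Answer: 3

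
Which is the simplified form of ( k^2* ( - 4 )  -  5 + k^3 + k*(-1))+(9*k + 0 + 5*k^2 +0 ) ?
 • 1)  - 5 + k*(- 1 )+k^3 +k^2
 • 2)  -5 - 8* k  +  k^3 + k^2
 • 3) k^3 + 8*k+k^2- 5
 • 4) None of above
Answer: 3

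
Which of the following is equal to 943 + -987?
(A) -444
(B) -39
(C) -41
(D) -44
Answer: D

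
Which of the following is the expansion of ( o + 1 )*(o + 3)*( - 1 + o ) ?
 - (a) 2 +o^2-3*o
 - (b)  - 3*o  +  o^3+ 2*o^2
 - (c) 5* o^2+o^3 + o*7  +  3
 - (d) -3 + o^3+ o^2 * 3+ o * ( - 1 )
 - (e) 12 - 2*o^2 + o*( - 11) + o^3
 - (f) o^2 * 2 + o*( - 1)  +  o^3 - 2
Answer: d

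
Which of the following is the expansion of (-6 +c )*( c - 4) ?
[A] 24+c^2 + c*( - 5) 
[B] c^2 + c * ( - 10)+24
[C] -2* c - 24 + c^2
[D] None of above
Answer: B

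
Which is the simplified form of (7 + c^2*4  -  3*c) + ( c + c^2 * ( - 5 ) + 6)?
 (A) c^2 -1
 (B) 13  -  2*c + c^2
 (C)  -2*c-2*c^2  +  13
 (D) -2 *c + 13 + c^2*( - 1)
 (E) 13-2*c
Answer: D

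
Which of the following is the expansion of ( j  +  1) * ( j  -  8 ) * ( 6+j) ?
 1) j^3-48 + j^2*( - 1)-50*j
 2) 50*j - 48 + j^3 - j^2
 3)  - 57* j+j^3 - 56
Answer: 1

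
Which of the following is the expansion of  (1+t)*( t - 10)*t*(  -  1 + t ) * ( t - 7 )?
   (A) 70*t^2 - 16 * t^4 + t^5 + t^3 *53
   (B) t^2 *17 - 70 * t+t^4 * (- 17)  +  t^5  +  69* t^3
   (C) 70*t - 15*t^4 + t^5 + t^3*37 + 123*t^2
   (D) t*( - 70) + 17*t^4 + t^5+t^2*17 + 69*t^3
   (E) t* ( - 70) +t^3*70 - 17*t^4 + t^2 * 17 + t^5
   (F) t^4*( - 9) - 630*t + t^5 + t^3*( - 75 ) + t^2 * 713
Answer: B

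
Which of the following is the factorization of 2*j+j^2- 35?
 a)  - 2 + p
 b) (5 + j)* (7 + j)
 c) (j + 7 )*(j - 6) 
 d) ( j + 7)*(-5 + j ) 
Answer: d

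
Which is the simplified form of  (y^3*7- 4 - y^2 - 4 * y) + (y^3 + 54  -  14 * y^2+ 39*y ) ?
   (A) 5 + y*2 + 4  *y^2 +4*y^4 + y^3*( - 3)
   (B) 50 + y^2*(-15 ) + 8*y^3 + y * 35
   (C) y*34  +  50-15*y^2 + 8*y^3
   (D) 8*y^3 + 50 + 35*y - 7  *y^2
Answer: B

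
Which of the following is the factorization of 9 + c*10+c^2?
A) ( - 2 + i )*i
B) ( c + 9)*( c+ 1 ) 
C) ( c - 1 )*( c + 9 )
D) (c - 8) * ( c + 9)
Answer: B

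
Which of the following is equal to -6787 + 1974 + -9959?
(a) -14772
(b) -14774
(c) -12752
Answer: a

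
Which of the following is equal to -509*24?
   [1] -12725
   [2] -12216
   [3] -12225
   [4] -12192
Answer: 2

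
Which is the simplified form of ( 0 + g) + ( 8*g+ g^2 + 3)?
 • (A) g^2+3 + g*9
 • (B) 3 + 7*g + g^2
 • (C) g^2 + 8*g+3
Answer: A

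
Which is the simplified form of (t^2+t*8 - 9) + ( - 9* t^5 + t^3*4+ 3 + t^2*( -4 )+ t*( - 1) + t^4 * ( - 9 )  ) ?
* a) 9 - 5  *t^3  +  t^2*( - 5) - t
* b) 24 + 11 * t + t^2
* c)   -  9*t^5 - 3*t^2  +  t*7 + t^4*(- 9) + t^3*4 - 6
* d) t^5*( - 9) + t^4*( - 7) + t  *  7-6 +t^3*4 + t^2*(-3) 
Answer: c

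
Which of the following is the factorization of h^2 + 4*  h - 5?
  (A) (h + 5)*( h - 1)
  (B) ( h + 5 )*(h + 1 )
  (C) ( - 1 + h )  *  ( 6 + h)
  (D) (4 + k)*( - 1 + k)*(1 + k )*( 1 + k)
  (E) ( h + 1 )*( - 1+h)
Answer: A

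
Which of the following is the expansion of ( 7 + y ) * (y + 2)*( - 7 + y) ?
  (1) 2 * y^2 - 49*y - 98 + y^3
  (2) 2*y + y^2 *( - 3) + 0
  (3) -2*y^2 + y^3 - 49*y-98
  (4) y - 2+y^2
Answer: 1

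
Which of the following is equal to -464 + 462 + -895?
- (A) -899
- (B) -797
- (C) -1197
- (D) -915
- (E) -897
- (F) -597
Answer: E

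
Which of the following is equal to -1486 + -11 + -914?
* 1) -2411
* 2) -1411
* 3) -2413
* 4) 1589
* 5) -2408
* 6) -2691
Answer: 1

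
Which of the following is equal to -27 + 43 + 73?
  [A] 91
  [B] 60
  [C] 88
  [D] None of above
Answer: D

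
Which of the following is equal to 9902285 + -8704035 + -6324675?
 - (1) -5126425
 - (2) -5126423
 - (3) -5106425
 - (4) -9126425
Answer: 1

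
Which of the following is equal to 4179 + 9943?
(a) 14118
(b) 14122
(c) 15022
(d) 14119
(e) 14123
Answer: b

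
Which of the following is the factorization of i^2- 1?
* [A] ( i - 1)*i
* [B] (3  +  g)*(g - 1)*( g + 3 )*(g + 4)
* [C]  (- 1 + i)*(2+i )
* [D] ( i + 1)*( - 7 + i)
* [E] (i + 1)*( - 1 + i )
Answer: E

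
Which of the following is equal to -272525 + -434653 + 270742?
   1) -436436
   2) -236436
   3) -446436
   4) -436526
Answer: 1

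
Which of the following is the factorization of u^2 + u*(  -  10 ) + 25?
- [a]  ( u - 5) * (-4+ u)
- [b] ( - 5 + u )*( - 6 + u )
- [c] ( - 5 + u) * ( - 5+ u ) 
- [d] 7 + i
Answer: c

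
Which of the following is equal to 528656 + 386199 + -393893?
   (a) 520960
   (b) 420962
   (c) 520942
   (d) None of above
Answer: d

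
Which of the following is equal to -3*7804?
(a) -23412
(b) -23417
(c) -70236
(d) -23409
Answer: a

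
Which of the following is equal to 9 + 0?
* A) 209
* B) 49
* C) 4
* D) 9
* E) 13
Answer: D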